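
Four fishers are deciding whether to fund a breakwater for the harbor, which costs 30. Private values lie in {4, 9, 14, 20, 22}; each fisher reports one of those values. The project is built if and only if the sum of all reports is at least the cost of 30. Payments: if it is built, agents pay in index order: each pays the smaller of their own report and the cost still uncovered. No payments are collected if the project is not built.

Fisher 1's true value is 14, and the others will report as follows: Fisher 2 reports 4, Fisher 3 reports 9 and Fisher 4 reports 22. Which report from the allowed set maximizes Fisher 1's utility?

4

Report 4: project built, pays 4, utility 14 - 4 = 10.
Report 9: project built, pays 9, utility 14 - 9 = 5.
Report 14: project built, pays 14, utility 14 - 14 = 0.
Report 20: project built, pays 20, utility 14 - 20 = -6.
Report 22: project built, pays 22, utility 14 - 22 = -8.
The best choice is 4 with utility 10.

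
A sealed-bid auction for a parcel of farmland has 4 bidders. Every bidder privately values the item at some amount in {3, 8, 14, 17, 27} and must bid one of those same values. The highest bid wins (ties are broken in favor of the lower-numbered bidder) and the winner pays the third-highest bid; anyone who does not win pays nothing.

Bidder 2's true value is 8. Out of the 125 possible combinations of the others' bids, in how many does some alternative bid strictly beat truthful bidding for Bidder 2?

Others bid (3, 3, 14): truth gives 0; bid 14 gives 5 > 0. Violating.
Others bid (3, 3, 17): truth gives 0; bid 17 gives 5 > 0. Violating.
Others bid (3, 3, 27): truth gives 0; bid 27 gives 5 > 0. Violating.
Others bid (3, 14, 3): truth gives 0; bid 14 gives 5 > 0. Violating.
Others bid (3, 3, 3): truth gives 5; no alternative beats it.
Others bid (3, 3, 8): truth gives 5; no alternative beats it.
(Checking all 125 profiles: 9 have a profitable deviation, 116 do not.)

9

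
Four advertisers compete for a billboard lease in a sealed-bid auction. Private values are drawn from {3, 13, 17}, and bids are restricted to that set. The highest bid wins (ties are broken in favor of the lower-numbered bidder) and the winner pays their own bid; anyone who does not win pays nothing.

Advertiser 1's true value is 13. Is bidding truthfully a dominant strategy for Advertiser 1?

No

Consider the case where Advertiser 2 bids 3, Advertiser 3 bids 3 and Advertiser 4 bids 3.
Truthful bid 13: wins, pays 13, utility 13 - 13 = 0.
Bid 3 instead: wins, pays 3, utility 13 - 3 = 10.
Since 10 > 0, bidding 3 is strictly better here, so truthful bidding is not dominant.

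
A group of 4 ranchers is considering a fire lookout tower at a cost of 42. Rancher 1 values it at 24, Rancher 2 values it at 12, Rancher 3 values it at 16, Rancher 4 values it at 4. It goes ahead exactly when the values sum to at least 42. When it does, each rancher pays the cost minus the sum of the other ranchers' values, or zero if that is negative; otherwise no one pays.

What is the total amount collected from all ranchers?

Total value 56 ≥ cost 42, so it is built.
Rancher 1: others sum to 32; max(0, 42 - 32) = 10.
Rancher 2: others sum to 44; max(0, 42 - 44) = 0.
Rancher 3: others sum to 40; max(0, 42 - 40) = 2.
Rancher 4: others sum to 52; max(0, 42 - 52) = 0.
Total collected = 10 + 0 + 2 + 0 = 12.

12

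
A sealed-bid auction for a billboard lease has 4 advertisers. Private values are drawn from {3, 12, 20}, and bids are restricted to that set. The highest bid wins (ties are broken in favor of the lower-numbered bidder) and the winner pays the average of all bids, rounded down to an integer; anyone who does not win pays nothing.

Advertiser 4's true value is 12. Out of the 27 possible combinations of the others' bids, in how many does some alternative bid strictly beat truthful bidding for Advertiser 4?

6

Others bid (3, 3, 12): truth gives 0; bid 20 gives 3 > 0. Violating.
Others bid (3, 12, 3): truth gives 0; bid 20 gives 3 > 0. Violating.
Others bid (3, 12, 12): truth gives 0; bid 20 gives 1 > 0. Violating.
Others bid (12, 3, 3): truth gives 0; bid 20 gives 3 > 0. Violating.
Others bid (3, 3, 3): truth gives 7; no alternative beats it.
Others bid (3, 3, 20): truth gives 0; no alternative beats it.
(Checking all 27 profiles: 6 have a profitable deviation, 21 do not.)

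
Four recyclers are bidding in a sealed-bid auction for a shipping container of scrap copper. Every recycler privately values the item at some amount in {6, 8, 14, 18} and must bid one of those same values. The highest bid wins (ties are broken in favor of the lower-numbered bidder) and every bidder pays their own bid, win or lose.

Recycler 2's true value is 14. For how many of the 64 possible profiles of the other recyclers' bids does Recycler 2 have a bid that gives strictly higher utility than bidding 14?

50

Others bid (6, 6, 6): truth gives 0; bid 8 gives 6 > 0. Violating.
Others bid (6, 6, 8): truth gives 0; bid 8 gives 6 > 0. Violating.
Others bid (6, 6, 18): truth gives -14; bid 18 gives -4 > -14. Violating.
Others bid (6, 8, 6): truth gives 0; bid 8 gives 6 > 0. Violating.
Others bid (6, 6, 14): truth gives 0; no alternative beats it.
Others bid (6, 8, 14): truth gives 0; no alternative beats it.
(Checking all 64 profiles: 50 have a profitable deviation, 14 do not.)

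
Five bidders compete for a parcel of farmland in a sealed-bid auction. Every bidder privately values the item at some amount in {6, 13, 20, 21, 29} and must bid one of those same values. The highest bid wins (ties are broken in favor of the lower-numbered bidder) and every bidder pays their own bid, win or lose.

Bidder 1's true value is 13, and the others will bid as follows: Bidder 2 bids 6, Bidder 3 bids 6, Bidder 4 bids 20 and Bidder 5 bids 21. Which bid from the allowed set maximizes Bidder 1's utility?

Bid 6: loses but pays 6, utility -6.
Bid 13: loses but pays 13, utility -13.
Bid 20: loses but pays 20, utility -20.
Bid 21: wins, pays 21, utility 13 - 21 = -8.
Bid 29: wins, pays 29, utility 13 - 29 = -16.
The best choice is 6 with utility -6.

6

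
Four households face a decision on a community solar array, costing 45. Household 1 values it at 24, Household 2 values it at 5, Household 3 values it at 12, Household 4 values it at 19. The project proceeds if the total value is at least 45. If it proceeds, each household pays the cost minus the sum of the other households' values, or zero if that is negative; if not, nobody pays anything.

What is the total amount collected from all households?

Total value 60 ≥ cost 45, so it is built.
Household 1: others sum to 36; max(0, 45 - 36) = 9.
Household 2: others sum to 55; max(0, 45 - 55) = 0.
Household 3: others sum to 48; max(0, 45 - 48) = 0.
Household 4: others sum to 41; max(0, 45 - 41) = 4.
Total collected = 9 + 0 + 0 + 4 = 13.

13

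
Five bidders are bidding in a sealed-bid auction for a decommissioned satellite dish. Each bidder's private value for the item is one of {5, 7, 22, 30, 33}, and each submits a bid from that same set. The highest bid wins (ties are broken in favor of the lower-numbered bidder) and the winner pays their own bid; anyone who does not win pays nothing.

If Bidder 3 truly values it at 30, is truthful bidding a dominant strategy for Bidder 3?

No

Consider the case where Bidder 1 bids 5, Bidder 2 bids 5, Bidder 4 bids 5 and Bidder 5 bids 5.
Truthful bid 30: wins, pays 30, utility 30 - 30 = 0.
Bid 7 instead: wins, pays 7, utility 30 - 7 = 23.
Since 23 > 0, bidding 7 is strictly better here, so truthful bidding is not dominant.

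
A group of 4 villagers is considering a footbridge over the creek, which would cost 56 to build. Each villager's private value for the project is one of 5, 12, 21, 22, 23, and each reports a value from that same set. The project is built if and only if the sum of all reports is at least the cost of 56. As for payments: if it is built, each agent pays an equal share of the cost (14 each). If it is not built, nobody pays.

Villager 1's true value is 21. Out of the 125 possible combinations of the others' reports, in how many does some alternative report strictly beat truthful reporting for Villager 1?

3

Others report (5, 5, 23): truth gives 0; report 23 gives 7 > 0. Violating.
Others report (5, 23, 5): truth gives 0; report 23 gives 7 > 0. Violating.
Others report (23, 5, 5): truth gives 0; report 23 gives 7 > 0. Violating.
Others report (5, 5, 5): truth gives 0; no alternative beats it.
Others report (5, 5, 12): truth gives 0; no alternative beats it.
(Checking all 125 profiles: 3 have a profitable deviation, 122 do not.)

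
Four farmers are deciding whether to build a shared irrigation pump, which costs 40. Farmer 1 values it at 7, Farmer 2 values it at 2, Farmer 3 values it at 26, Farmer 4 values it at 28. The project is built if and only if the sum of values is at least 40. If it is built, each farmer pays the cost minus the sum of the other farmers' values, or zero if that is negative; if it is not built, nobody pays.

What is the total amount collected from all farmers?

8

Total value 63 ≥ cost 40, so it is built.
Farmer 1: others sum to 56; max(0, 40 - 56) = 0.
Farmer 2: others sum to 61; max(0, 40 - 61) = 0.
Farmer 3: others sum to 37; max(0, 40 - 37) = 3.
Farmer 4: others sum to 35; max(0, 40 - 35) = 5.
Total collected = 0 + 0 + 3 + 5 = 8.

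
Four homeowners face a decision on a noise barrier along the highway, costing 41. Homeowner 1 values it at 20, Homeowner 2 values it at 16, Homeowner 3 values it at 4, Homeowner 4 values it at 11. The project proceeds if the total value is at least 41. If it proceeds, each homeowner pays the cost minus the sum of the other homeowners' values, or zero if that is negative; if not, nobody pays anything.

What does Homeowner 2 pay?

Total value 51 ≥ cost 41, so the project is built.
The other homeowners' values sum to 35.
Cost minus that sum is 41 - 35 = 6.

6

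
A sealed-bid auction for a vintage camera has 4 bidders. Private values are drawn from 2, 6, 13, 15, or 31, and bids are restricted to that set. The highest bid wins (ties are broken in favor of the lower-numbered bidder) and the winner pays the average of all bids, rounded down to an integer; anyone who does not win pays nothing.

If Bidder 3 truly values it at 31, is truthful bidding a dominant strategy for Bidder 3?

No

Consider the case where Bidder 1 bids 2, Bidder 2 bids 2 and Bidder 4 bids 2.
Truthful bid 31: wins, pays 9, utility 31 - 9 = 22.
Bid 6 instead: wins, pays 3, utility 31 - 3 = 28.
Since 28 > 22, bidding 6 is strictly better here, so truthful bidding is not dominant.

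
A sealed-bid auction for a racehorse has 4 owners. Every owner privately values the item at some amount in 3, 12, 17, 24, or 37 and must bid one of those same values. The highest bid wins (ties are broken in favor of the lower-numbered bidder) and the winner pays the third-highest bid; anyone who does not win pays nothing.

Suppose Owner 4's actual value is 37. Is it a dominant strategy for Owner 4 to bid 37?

Check each profile of the others' bids and compare truth against every alternative bid.
Others bid (3, 3, 24): truth gives 34, best alternative gives 0.
Others bid (3, 24, 3): truth gives 34, best alternative gives 0.
Others bid (24, 3, 3): truth gives 34, best alternative gives 0.
Others bid (3, 12, 24): truth gives 25, best alternative gives 0.
Others bid (3, 24, 12): truth gives 25, best alternative gives 0.
Others bid (12, 3, 24): truth gives 25, best alternative gives 0.
(Remaining 119 profiles checked similarly; truth is weakly best in each.)
In every case the truthful bid is at least as good as any alternative, so it is a dominant strategy.

Yes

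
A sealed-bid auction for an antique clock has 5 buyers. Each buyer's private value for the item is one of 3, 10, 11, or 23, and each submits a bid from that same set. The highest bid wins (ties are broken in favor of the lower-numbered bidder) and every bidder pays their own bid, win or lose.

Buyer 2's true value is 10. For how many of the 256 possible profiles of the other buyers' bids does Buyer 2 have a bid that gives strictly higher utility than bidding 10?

248

Others bid (3, 3, 3, 11): truth gives -10; bid 11 gives -1 > -10. Violating.
Others bid (3, 3, 3, 23): truth gives -10; bid 3 gives -3 > -10. Violating.
Others bid (3, 3, 10, 11): truth gives -10; bid 11 gives -1 > -10. Violating.
Others bid (3, 3, 10, 23): truth gives -10; bid 3 gives -3 > -10. Violating.
Others bid (3, 3, 3, 3): truth gives 0; no alternative beats it.
Others bid (3, 3, 3, 10): truth gives 0; no alternative beats it.
(Checking all 256 profiles: 248 have a profitable deviation, 8 do not.)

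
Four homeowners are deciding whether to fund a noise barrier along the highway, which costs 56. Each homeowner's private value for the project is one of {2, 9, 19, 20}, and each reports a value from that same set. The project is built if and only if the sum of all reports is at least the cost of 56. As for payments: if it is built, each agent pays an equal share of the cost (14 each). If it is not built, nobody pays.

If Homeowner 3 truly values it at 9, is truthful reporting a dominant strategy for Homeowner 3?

No

Consider the case where Homeowner 1 reports 9, Homeowner 2 reports 19 and Homeowner 4 reports 19.
Truthful report 9: project built, pays 14, utility 9 - 14 = -5.
Report 2 instead: project not built, utility 0.
Since 0 > -5, reporting 2 is strictly better here, so truthful reporting is not dominant.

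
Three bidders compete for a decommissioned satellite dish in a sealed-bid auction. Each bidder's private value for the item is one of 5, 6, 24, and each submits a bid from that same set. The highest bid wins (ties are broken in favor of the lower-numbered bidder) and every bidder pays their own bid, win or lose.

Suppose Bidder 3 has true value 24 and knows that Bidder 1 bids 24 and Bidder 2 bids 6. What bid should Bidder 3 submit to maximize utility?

5

Bid 5: loses but pays 5, utility -5.
Bid 6: loses but pays 6, utility -6.
Bid 24: loses but pays 24, utility -24.
The best choice is 5 with utility -5.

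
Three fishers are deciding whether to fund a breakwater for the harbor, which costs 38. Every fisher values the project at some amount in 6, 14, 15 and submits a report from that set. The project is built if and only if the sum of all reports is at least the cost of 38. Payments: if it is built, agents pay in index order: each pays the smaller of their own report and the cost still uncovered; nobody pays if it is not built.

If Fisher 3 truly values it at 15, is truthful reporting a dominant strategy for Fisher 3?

Yes

Check each profile of the others' reports and compare truth against every alternative report.
Others report (15, 15): truth gives 7, best alternative gives 7.
Others report (14, 15): truth gives 6, best alternative gives 6.
Others report (15, 14): truth gives 6, best alternative gives 6.
Others report (14, 14): truth gives 5, best alternative gives 5.
Others report (6, 6): truth gives 0, best alternative gives 0.
Others report (6, 14): truth gives 0, best alternative gives 0.
(Remaining 3 profiles checked similarly; truth is weakly best in each.)
In every case the truthful report is at least as good as any alternative, so it is a dominant strategy.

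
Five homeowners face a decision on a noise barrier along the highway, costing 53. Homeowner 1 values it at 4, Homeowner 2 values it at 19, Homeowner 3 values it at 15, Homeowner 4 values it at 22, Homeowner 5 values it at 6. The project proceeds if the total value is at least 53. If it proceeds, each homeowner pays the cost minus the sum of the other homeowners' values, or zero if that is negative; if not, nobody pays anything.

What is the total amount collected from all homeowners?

17

Total value 66 ≥ cost 53, so it is built.
Homeowner 1: others sum to 62; max(0, 53 - 62) = 0.
Homeowner 2: others sum to 47; max(0, 53 - 47) = 6.
Homeowner 3: others sum to 51; max(0, 53 - 51) = 2.
Homeowner 4: others sum to 44; max(0, 53 - 44) = 9.
Homeowner 5: others sum to 60; max(0, 53 - 60) = 0.
Total collected = 0 + 6 + 2 + 9 + 0 = 17.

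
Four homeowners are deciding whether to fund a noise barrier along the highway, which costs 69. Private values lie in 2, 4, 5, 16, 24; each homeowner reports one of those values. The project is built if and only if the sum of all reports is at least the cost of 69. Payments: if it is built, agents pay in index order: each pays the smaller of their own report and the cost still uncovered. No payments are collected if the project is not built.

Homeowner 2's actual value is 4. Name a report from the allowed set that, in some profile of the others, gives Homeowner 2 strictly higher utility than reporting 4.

2

Suppose Homeowner 1 reports 24, Homeowner 3 reports 24 and Homeowner 4 reports 24.
Report 4: project built, pays 4, utility 4 - 4 = 0.
Report 2: project built, pays 2, utility 4 - 2 = 2.
So reporting 2 beats truth here (2 > 0).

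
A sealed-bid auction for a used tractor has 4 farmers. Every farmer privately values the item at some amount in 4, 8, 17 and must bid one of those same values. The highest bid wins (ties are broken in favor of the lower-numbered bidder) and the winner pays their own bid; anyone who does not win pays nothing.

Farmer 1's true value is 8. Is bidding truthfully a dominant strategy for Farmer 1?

Consider the case where Farmer 2 bids 4, Farmer 3 bids 4 and Farmer 4 bids 4.
Truthful bid 8: wins, pays 8, utility 8 - 8 = 0.
Bid 4 instead: wins, pays 4, utility 8 - 4 = 4.
Since 4 > 0, bidding 4 is strictly better here, so truthful bidding is not dominant.

No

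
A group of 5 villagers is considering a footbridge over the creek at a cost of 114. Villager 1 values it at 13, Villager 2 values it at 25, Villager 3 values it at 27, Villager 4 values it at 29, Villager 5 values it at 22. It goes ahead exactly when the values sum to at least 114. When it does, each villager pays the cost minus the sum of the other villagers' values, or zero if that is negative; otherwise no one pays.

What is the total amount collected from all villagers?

Total value 116 ≥ cost 114, so it is built.
Villager 1: others sum to 103; max(0, 114 - 103) = 11.
Villager 2: others sum to 91; max(0, 114 - 91) = 23.
Villager 3: others sum to 89; max(0, 114 - 89) = 25.
Villager 4: others sum to 87; max(0, 114 - 87) = 27.
Villager 5: others sum to 94; max(0, 114 - 94) = 20.
Total collected = 11 + 23 + 25 + 27 + 20 = 106.

106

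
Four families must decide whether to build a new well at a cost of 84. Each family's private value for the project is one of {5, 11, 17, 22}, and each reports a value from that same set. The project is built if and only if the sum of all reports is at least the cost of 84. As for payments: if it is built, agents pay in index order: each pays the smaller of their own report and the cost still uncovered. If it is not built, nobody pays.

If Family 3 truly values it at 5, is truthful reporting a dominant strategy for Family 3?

Check each profile of the others' reports and compare truth against every alternative report.
Others report (5, 5, 5): truth gives 0, best alternative gives 0.
Others report (5, 5, 11): truth gives 0, best alternative gives 0.
Others report (5, 5, 17): truth gives 0, best alternative gives 0.
Others report (5, 5, 22): truth gives 0, best alternative gives 0.
Others report (5, 11, 5): truth gives 0, best alternative gives 0.
Others report (5, 11, 11): truth gives 0, best alternative gives 0.
(Remaining 58 profiles checked similarly; truth is weakly best in each.)
In every case the truthful report is at least as good as any alternative, so it is a dominant strategy.

Yes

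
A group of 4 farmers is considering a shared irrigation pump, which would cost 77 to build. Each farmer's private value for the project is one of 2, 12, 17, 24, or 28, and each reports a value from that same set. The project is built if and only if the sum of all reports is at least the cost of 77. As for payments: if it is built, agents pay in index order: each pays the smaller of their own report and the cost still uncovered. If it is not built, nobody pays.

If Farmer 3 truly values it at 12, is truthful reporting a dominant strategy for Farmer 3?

No

Consider the case where Farmer 1 reports 24, Farmer 2 reports 24 and Farmer 4 reports 28.
Truthful report 12: project built, pays 12, utility 12 - 12 = 0.
Report 2 instead: project built, pays 2, utility 12 - 2 = 10.
Since 10 > 0, reporting 2 is strictly better here, so truthful reporting is not dominant.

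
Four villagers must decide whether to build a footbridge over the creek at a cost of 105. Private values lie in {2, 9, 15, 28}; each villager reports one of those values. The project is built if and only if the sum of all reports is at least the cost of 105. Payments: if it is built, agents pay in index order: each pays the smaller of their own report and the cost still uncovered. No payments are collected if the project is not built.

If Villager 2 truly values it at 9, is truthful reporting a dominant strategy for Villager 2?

Yes

Check each profile of the others' reports and compare truth against every alternative report.
Others report (2, 2, 2): truth gives 0, best alternative gives 0.
Others report (2, 2, 9): truth gives 0, best alternative gives 0.
Others report (2, 2, 15): truth gives 0, best alternative gives 0.
Others report (2, 2, 28): truth gives 0, best alternative gives 0.
Others report (2, 9, 2): truth gives 0, best alternative gives 0.
Others report (2, 9, 9): truth gives 0, best alternative gives 0.
(Remaining 58 profiles checked similarly; truth is weakly best in each.)
In every case the truthful report is at least as good as any alternative, so it is a dominant strategy.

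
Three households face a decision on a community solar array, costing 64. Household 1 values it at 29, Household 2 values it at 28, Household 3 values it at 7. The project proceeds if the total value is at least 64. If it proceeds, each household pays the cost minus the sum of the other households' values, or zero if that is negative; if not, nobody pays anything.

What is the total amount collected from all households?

64

Total value 64 ≥ cost 64, so it is built.
Household 1: others sum to 35; max(0, 64 - 35) = 29.
Household 2: others sum to 36; max(0, 64 - 36) = 28.
Household 3: others sum to 57; max(0, 64 - 57) = 7.
Total collected = 29 + 28 + 7 = 64.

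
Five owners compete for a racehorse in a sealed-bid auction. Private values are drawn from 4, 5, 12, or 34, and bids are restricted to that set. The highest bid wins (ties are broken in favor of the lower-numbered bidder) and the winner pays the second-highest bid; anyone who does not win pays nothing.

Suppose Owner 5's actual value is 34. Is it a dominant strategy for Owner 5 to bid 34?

Check each profile of the others' bids and compare truth against every alternative bid.
Others bid (4, 4, 4, 12): truth gives 22, best alternative gives 0.
Others bid (4, 4, 5, 12): truth gives 22, best alternative gives 0.
Others bid (4, 4, 12, 4): truth gives 22, best alternative gives 0.
Others bid (4, 4, 12, 5): truth gives 22, best alternative gives 0.
Others bid (4, 4, 12, 12): truth gives 22, best alternative gives 0.
Others bid (4, 5, 4, 12): truth gives 22, best alternative gives 0.
(Remaining 250 profiles checked similarly; truth is weakly best in each.)
In every case the truthful bid is at least as good as any alternative, so it is a dominant strategy.

Yes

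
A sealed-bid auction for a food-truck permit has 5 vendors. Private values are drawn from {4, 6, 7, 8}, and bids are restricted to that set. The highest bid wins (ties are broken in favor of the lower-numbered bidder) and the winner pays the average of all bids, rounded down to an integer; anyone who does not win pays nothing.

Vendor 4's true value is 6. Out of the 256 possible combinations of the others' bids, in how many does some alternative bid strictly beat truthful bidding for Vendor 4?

Others bid (4, 4, 4, 7): truth gives 0; bid 7 gives 1 > 0. Violating.
Others bid (4, 4, 4, 8): truth gives 0; bid 8 gives 1 > 0. Violating.
Others bid (4, 4, 6, 4): truth gives 0; bid 7 gives 1 > 0. Violating.
Others bid (4, 4, 6, 6): truth gives 0; bid 7 gives 1 > 0. Violating.
Others bid (4, 4, 4, 4): truth gives 2; no alternative beats it.
Others bid (4, 4, 4, 6): truth gives 2; no alternative beats it.
(Checking all 256 profiles: 30 have a profitable deviation, 226 do not.)

30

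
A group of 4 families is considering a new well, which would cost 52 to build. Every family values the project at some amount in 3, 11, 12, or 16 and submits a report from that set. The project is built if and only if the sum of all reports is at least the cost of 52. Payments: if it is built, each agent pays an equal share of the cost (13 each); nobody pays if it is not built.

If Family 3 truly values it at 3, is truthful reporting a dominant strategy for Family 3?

Yes

Check each profile of the others' reports and compare truth against every alternative report.
Others report (11, 16, 16): truth gives 0, best alternative gives -10.
Others report (12, 16, 16): truth gives 0, best alternative gives -10.
Others report (16, 11, 16): truth gives 0, best alternative gives -10.
Others report (16, 12, 16): truth gives 0, best alternative gives -10.
Others report (16, 16, 11): truth gives 0, best alternative gives -10.
Others report (16, 16, 12): truth gives 0, best alternative gives -10.
(Remaining 58 profiles checked similarly; truth is weakly best in each.)
In every case the truthful report is at least as good as any alternative, so it is a dominant strategy.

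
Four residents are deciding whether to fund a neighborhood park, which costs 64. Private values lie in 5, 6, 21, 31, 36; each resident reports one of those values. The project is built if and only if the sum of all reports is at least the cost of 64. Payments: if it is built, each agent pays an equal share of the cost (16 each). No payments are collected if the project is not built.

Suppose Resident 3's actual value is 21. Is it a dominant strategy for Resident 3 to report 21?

Consider the case where Resident 1 reports 5, Resident 2 reports 5 and Resident 4 reports 21.
Truthful report 21: project not built, utility 0.
Report 36 instead: project built, pays 16, utility 21 - 16 = 5.
Since 5 > 0, reporting 36 is strictly better here, so truthful reporting is not dominant.

No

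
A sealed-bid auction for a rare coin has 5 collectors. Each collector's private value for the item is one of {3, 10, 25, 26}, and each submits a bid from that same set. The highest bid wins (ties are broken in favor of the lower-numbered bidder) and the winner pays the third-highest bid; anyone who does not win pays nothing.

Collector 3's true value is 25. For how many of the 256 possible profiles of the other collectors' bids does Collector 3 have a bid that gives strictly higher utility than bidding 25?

32

Others bid (3, 3, 3, 26): truth gives 0; bid 26 gives 22 > 0. Violating.
Others bid (3, 3, 10, 26): truth gives 0; bid 26 gives 15 > 0. Violating.
Others bid (3, 3, 26, 3): truth gives 0; bid 26 gives 22 > 0. Violating.
Others bid (3, 3, 26, 10): truth gives 0; bid 26 gives 15 > 0. Violating.
Others bid (3, 3, 3, 3): truth gives 22; no alternative beats it.
Others bid (3, 3, 3, 10): truth gives 22; no alternative beats it.
(Checking all 256 profiles: 32 have a profitable deviation, 224 do not.)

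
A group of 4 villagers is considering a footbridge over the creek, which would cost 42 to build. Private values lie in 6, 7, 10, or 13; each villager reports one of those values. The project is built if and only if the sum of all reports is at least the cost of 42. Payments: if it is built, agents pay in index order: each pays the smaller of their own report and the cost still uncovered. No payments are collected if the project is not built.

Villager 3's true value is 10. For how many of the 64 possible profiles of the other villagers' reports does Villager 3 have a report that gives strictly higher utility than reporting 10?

Others report (10, 13, 13): truth gives 0; report 6 gives 4 > 0. Violating.
Others report (13, 10, 13): truth gives 0; report 6 gives 4 > 0. Violating.
Others report (13, 13, 10): truth gives 0; report 6 gives 4 > 0. Violating.
Others report (13, 13, 13): truth gives 0; report 6 gives 4 > 0. Violating.
Others report (6, 6, 6): truth gives 0; no alternative beats it.
Others report (6, 6, 7): truth gives 0; no alternative beats it.
(Checking all 64 profiles: 4 have a profitable deviation, 60 do not.)

4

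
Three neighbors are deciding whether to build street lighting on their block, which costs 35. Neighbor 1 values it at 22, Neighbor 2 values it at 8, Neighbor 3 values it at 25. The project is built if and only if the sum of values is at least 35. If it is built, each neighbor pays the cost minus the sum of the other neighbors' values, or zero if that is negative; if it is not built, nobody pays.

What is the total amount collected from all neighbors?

7

Total value 55 ≥ cost 35, so it is built.
Neighbor 1: others sum to 33; max(0, 35 - 33) = 2.
Neighbor 2: others sum to 47; max(0, 35 - 47) = 0.
Neighbor 3: others sum to 30; max(0, 35 - 30) = 5.
Total collected = 2 + 0 + 5 = 7.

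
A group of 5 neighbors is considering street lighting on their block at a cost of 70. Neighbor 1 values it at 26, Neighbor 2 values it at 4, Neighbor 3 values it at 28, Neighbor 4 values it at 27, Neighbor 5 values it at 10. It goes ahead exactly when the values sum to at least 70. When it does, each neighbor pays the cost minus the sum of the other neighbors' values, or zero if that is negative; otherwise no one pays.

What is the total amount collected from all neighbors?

Total value 95 ≥ cost 70, so it is built.
Neighbor 1: others sum to 69; max(0, 70 - 69) = 1.
Neighbor 2: others sum to 91; max(0, 70 - 91) = 0.
Neighbor 3: others sum to 67; max(0, 70 - 67) = 3.
Neighbor 4: others sum to 68; max(0, 70 - 68) = 2.
Neighbor 5: others sum to 85; max(0, 70 - 85) = 0.
Total collected = 1 + 0 + 3 + 2 + 0 = 6.

6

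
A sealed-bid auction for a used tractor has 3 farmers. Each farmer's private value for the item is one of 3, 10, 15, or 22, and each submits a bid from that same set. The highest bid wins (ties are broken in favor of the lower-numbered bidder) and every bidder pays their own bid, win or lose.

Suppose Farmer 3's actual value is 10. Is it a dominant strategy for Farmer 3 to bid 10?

No

Consider the case where Farmer 1 bids 3 and Farmer 2 bids 10.
Truthful bid 10: loses but pays 10, utility -10.
Bid 3 instead: loses but pays 3, utility -3.
Since -3 > -10, bidding 3 is strictly better here, so truthful bidding is not dominant.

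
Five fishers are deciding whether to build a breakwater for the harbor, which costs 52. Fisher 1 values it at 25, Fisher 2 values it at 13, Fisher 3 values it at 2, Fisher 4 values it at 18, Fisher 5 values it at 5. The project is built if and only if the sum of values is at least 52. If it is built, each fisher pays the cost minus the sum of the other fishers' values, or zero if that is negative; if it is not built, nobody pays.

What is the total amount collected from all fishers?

Total value 63 ≥ cost 52, so it is built.
Fisher 1: others sum to 38; max(0, 52 - 38) = 14.
Fisher 2: others sum to 50; max(0, 52 - 50) = 2.
Fisher 3: others sum to 61; max(0, 52 - 61) = 0.
Fisher 4: others sum to 45; max(0, 52 - 45) = 7.
Fisher 5: others sum to 58; max(0, 52 - 58) = 0.
Total collected = 14 + 2 + 0 + 7 + 0 = 23.

23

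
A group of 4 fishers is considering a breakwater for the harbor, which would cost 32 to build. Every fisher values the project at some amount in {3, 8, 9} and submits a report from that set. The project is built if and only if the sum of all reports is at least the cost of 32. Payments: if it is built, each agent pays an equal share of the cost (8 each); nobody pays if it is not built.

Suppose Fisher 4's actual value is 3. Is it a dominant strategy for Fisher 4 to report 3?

Yes

Check each profile of the others' reports and compare truth against every alternative report.
Others report (8, 8, 8): truth gives 0, best alternative gives -5.
Others report (8, 8, 9): truth gives 0, best alternative gives -5.
Others report (8, 9, 8): truth gives 0, best alternative gives -5.
Others report (8, 9, 9): truth gives 0, best alternative gives -5.
Others report (9, 8, 8): truth gives 0, best alternative gives -5.
Others report (9, 8, 9): truth gives 0, best alternative gives -5.
(Remaining 21 profiles checked similarly; truth is weakly best in each.)
In every case the truthful report is at least as good as any alternative, so it is a dominant strategy.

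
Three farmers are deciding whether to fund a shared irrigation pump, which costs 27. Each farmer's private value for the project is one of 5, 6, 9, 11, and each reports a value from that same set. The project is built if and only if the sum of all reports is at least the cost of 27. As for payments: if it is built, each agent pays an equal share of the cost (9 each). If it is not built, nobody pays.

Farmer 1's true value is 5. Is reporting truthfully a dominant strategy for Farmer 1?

Check each profile of the others' reports and compare truth against every alternative report.
Others report (11, 11): truth gives -4, best alternative gives -4.
Others report (5, 5): truth gives 0, best alternative gives 0.
Others report (5, 6): truth gives 0, best alternative gives 0.
Others report (5, 9): truth gives 0, best alternative gives 0.
Others report (5, 11): truth gives 0, best alternative gives 0.
Others report (6, 5): truth gives 0, best alternative gives 0.
(Remaining 10 profiles checked similarly; truth is weakly best in each.)
In every case the truthful report is at least as good as any alternative, so it is a dominant strategy.

Yes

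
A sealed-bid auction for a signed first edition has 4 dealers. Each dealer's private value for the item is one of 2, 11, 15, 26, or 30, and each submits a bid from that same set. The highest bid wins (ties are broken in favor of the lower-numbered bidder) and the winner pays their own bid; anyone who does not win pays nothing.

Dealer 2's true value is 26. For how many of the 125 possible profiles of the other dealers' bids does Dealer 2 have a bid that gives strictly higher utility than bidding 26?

18

Others bid (2, 2, 2): truth gives 0; bid 11 gives 15 > 0. Violating.
Others bid (2, 2, 11): truth gives 0; bid 11 gives 15 > 0. Violating.
Others bid (2, 2, 15): truth gives 0; bid 15 gives 11 > 0. Violating.
Others bid (2, 11, 2): truth gives 0; bid 11 gives 15 > 0. Violating.
Others bid (2, 2, 26): truth gives 0; no alternative beats it.
Others bid (2, 2, 30): truth gives 0; no alternative beats it.
(Checking all 125 profiles: 18 have a profitable deviation, 107 do not.)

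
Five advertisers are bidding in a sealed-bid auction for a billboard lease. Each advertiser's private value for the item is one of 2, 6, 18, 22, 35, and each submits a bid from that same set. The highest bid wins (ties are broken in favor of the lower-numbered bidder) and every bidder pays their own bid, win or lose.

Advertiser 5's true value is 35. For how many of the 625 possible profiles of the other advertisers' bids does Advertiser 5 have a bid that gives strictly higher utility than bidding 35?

Others bid (2, 2, 2, 2): truth gives 0; bid 6 gives 29 > 0. Violating.
Others bid (2, 2, 2, 6): truth gives 0; bid 18 gives 17 > 0. Violating.
Others bid (2, 2, 2, 18): truth gives 0; bid 22 gives 13 > 0. Violating.
Others bid (2, 2, 2, 35): truth gives -35; bid 2 gives -2 > -35. Violating.
Others bid (2, 2, 2, 22): truth gives 0; no alternative beats it.
Others bid (2, 2, 6, 22): truth gives 0; no alternative beats it.
(Checking all 625 profiles: 450 have a profitable deviation, 175 do not.)

450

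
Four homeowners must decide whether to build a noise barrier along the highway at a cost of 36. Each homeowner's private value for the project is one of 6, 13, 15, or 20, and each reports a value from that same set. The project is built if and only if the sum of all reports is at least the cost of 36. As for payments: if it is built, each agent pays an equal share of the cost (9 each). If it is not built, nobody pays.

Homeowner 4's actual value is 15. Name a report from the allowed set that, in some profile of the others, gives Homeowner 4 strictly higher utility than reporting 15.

Suppose Homeowner 1 reports 6, Homeowner 2 reports 6 and Homeowner 3 reports 6.
Report 15: project not built, utility 0.
Report 20: project built, pays 9, utility 15 - 9 = 6.
So reporting 20 beats truth here (6 > 0).

20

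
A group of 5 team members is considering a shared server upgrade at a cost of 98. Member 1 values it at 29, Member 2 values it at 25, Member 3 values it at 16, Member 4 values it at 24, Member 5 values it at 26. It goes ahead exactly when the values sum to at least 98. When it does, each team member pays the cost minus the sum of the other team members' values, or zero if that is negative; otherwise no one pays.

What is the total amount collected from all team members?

Total value 120 ≥ cost 98, so it is built.
Member 1: others sum to 91; max(0, 98 - 91) = 7.
Member 2: others sum to 95; max(0, 98 - 95) = 3.
Member 3: others sum to 104; max(0, 98 - 104) = 0.
Member 4: others sum to 96; max(0, 98 - 96) = 2.
Member 5: others sum to 94; max(0, 98 - 94) = 4.
Total collected = 7 + 3 + 0 + 2 + 4 = 16.

16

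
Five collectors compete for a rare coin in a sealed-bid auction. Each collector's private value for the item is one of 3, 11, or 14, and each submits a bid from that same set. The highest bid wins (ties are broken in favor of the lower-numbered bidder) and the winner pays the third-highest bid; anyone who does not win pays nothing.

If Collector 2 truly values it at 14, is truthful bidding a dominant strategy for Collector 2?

Check each profile of the others' bids and compare truth against every alternative bid.
Others bid (3, 3, 3, 14): truth gives 11, best alternative gives 0.
Others bid (3, 3, 14, 3): truth gives 11, best alternative gives 0.
Others bid (3, 14, 3, 3): truth gives 11, best alternative gives 0.
Others bid (11, 3, 3, 3): truth gives 11, best alternative gives 0.
Others bid (3, 3, 11, 14): truth gives 3, best alternative gives 0.
Others bid (3, 3, 14, 11): truth gives 3, best alternative gives 0.
(Remaining 75 profiles checked similarly; truth is weakly best in each.)
In every case the truthful bid is at least as good as any alternative, so it is a dominant strategy.

Yes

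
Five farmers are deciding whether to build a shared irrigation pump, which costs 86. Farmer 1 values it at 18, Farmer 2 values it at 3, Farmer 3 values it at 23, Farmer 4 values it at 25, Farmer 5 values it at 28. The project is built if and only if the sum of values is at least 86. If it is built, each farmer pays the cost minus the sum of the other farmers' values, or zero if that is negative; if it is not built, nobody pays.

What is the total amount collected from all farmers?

Total value 97 ≥ cost 86, so it is built.
Farmer 1: others sum to 79; max(0, 86 - 79) = 7.
Farmer 2: others sum to 94; max(0, 86 - 94) = 0.
Farmer 3: others sum to 74; max(0, 86 - 74) = 12.
Farmer 4: others sum to 72; max(0, 86 - 72) = 14.
Farmer 5: others sum to 69; max(0, 86 - 69) = 17.
Total collected = 7 + 0 + 12 + 14 + 17 = 50.

50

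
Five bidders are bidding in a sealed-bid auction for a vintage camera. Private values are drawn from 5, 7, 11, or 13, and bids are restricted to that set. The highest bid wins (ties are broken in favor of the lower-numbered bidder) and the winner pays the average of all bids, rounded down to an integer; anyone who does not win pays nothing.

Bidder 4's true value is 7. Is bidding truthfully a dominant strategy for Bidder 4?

No

Consider the case where Bidder 1 bids 5, Bidder 2 bids 5, Bidder 3 bids 7 and Bidder 5 bids 5.
Truthful bid 7: loses, pays 0, utility 0.
Bid 11 instead: wins, pays 6, utility 7 - 6 = 1.
Since 1 > 0, bidding 11 is strictly better here, so truthful bidding is not dominant.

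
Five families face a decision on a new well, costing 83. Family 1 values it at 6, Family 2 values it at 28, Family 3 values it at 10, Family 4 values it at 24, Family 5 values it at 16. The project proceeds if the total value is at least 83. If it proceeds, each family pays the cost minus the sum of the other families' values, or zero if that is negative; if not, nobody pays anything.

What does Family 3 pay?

9

Total value 84 ≥ cost 83, so the project is built.
The other families' values sum to 74.
Cost minus that sum is 83 - 74 = 9.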